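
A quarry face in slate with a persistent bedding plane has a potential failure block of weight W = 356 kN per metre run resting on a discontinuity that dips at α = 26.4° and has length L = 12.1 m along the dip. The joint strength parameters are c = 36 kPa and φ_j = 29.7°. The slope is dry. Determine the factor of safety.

FS = 3.90

Resolving the block weight along and normal to the plane and applying the Mohr–Coulomb strength on the joint:
N' = W cosα = 356·cos26.4° = 318.9 kN/m
Driving force T = W sinα = 356·sin26.4° = 158.3 kN/m
Resisting force R = c·L + N'·tanφ_j = 36·12.1 + 318.9·tan29.7° = 435.6 + 181.9 = 617.5 kN/m
FS = R / T = 617.5 / 158.3 = 3.901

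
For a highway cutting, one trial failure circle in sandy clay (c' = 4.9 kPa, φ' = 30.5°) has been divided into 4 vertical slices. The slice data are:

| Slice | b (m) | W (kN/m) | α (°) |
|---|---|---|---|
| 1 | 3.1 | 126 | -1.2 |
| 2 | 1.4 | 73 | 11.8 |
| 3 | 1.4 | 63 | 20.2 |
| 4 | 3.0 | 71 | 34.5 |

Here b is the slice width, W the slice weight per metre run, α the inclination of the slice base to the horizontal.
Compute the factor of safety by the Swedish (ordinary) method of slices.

FS = 3.14

Ordinary method of slices: FS = Σ[c'·Δl_i + (W_i cosα_i)·tanφ'] / Σ W_i sinα_i, with Δl_i = b_i / cosα_i.
Slice 1: Δl = 3.1/cos(-1.2°) = 3.101 m; N'_1 = 126·cos(-1.2°) = 126.0; c'Δl = 15.19; W sinα = -2.6
Slice 2: Δl = 1.4/cos11.8° = 1.430 m; N'_2 = 73·cos11.8° = 71.5; c'Δl = 7.01; W sinα = 14.9
Slice 3: Δl = 1.4/cos20.2° = 1.492 m; N'_3 = 63·cos20.2° = 59.1; c'Δl = 7.31; W sinα = 21.8
Slice 4: Δl = 3.0/cos34.5° = 3.640 m; N'_4 = 71·cos34.5° = 58.5; c'Δl = 17.84; W sinα = 40.2
Σc'Δl = 47.3 kN/m; ΣN' = 315.1 kN/m; ΣW sinα = 74.3 kN/m
Resisting = 47.3 + 315.1·tan30.5° = 47.3 + 185.6 = 232.9 kN/m
FS = 232.9 / 74.3 = 3.137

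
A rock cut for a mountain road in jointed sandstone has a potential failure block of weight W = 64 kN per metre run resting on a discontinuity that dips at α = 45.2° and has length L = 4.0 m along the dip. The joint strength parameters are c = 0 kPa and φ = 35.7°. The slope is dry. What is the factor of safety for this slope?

FS = 0.71

Resolving the block weight along and normal to the plane and applying the Mohr–Coulomb strength on the joint:
N' = W cosα = 64·cos45.2° = 45.1 kN/m
Driving force T = W sinα = 64·sin45.2° = 45.4 kN/m
Resisting force R = c·L + N'·tanφ = 0·4.0 + 45.1·tan35.7° = 0.0 + 32.4 = 32.4 kN/m
FS = R / T = 32.4 / 45.4 = 0.714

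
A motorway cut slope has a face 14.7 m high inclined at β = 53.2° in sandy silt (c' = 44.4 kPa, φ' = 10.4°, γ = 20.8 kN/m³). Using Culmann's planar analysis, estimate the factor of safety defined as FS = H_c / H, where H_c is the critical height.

FS = 1.72

H_c = (4c'/γ) · sinβ cosφ' / [1 − cos(β − φ')]
    = (4·44.4/20.8) · sin53.2°·cos10.4° / [1 − cos42.8°]
    = 8.538 · 0.7876 / 0.2663 = 25.26 m
FS = H_c / H = 25.26 / 14.7 = 1.718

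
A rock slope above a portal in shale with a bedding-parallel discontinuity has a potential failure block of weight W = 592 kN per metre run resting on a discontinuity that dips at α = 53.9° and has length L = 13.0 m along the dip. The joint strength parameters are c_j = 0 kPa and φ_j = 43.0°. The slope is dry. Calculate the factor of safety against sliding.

FS = 0.68

Resolving the block weight along and normal to the plane and applying the Mohr–Coulomb strength on the joint:
N' = W cosα = 592·cos53.9° = 348.8 kN/m
Driving force T = W sinα = 592·sin53.9° = 478.3 kN/m
Resisting force R = c_j·L + N'·tanφ_j = 0·13.0 + 348.8·tan43.0° = 0.0 + 325.3 = 325.3 kN/m
FS = R / T = 325.3 / 478.3 = 0.680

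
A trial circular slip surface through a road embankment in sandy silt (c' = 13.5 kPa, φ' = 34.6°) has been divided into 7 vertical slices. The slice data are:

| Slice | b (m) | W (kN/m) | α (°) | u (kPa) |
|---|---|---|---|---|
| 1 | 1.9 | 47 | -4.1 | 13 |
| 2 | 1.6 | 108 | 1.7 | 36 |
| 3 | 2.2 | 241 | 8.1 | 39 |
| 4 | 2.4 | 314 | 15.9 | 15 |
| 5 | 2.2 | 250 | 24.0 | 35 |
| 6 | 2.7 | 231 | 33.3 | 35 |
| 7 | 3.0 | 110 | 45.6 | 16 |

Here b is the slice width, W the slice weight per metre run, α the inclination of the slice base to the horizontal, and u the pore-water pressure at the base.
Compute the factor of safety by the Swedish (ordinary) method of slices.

FS = 1.74

Ordinary method of slices: FS = Σ[c'·Δl_i + (W_i cosα_i − u_i·Δl_i)·tanφ'] / Σ W_i sinα_i, with Δl_i = b_i / cosα_i.
Slice 1: Δl = 1.9/cos(-4.1°) = 1.905 m; N'_1 = 47·cos(-4.1°) − 13·1.905 = 22.1; c'Δl = 25.72; W sinα = -3.4
Slice 2: Δl = 1.6/cos1.7° = 1.601 m; N'_2 = 108·cos1.7° − 36·1.601 = 50.3; c'Δl = 21.61; W sinα = 3.2
Slice 3: Δl = 2.2/cos8.1° = 2.222 m; N'_3 = 241·cos8.1° − 39·2.222 = 151.9; c'Δl = 30.00; W sinα = 34.0
Slice 4: Δl = 2.4/cos15.9° = 2.495 m; N'_4 = 314·cos15.9° − 15·2.495 = 264.6; c'Δl = 33.69; W sinα = 86.0
Slice 5: Δl = 2.2/cos24.0° = 2.408 m; N'_5 = 250·cos24.0° − 35·2.408 = 144.1; c'Δl = 32.51; W sinα = 101.7
Slice 6: Δl = 2.7/cos33.3° = 3.230 m; N'_6 = 231·cos33.3° − 35·3.230 = 80.0; c'Δl = 43.61; W sinα = 126.8
Slice 7: Δl = 3.0/cos45.6° = 4.288 m; N'_7 = 110·cos45.6° − 16·4.288 = 8.4; c'Δl = 57.88; W sinα = 78.6
Σc'Δl = 245.0 kN/m; ΣN' = 721.4 kN/m; ΣW sinα = 426.9 kN/m
Resisting = 245.0 + 721.4·tan34.6° = 245.0 + 497.7 = 742.7 kN/m
FS = 742.7 / 426.9 = 1.740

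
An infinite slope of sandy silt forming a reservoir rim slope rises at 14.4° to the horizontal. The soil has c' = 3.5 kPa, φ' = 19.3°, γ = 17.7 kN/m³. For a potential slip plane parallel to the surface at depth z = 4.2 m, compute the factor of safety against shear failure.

For an infinite slope with a slip plane parallel to the surface (no pore pressure): FS = [c' + γz cos²β tanφ'] / [γz sinβ cosβ].
γz = 17.7·4.2 = 74.34 kN/m²
Numerator = 3.5 + 74.34·cos²14.4°·tan19.3° = 3.5 + 74.34·0.9382·0.3502 = 27.923 kPa
Denominator = 74.34·sin14.4°·cos14.4° = 74.34·0.2487·0.9686 = 17.907 kPa
FS = 27.923 / 17.907 = 1.559

FS = 1.56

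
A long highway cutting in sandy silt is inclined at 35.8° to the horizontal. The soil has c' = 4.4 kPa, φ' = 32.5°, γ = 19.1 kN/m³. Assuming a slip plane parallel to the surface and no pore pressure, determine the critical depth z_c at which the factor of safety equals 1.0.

z_c = 4.16 m

Setting FS = 1.00 in FS = [c' + γz cos²β tanφ'] / [γz sinβ cosβ] and solving for z:
z = c' / [γ cosβ (FS·sinβ − cosβ·tanφ')]
  = 4.4 / [19.1·cos35.8°·(1.00·sin35.8° − cos35.8°·tan32.5°)]
  = 4.4 / [19.1·0.8111·(1.00·0.5850 − 0.8111·0.6371)]
  = 4.4 / 1.0573 = 4.161 m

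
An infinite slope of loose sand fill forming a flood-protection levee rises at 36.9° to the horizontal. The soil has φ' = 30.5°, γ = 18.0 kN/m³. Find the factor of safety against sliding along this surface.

FS = 0.78

For a dry cohesionless infinite slope the factor of safety is FS = tanφ' / tanβ.
FS = tan30.5° / tan36.9° = 0.5890 / 0.7508 = 0.785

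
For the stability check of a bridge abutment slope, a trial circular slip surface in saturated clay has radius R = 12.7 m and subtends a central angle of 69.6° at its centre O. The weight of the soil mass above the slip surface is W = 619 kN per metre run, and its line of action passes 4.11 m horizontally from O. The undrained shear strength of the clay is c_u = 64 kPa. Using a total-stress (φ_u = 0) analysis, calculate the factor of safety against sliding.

FS = 4.93

Taking moments about the centre O, the resisting moment is provided by the undrained shear strength acting along the arc:
Arc length L_a = R·θ = 12.7·(69.6°·π/180) = 12.7·1.2147 = 15.43 m
M_R = c_u·L_a·R = 64·15.43·12.7 = 12539.3 kN·m/m
M_D = W·d = 619·4.11 = 2544.1 kN·m/m
FS = M_R / M_D = 12539.3 / 2544.1 = 4.929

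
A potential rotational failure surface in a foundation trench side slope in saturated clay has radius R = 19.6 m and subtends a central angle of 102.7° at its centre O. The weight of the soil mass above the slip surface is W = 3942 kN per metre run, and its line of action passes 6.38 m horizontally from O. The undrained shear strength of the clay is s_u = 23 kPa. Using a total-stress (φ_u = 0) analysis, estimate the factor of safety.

Taking moments about the centre O, the resisting moment is provided by the undrained shear strength acting along the arc:
Arc length L_a = R·θ = 19.6·(102.7°·π/180) = 19.6·1.7925 = 35.13 m
M_R = s_u·L_a·R = 23·35.13·19.6 = 15837.5 kN·m/m
M_D = W·d = 3942·6.38 = 25150.0 kN·m/m
FS = M_R / M_D = 15837.5 / 25150.0 = 0.630

FS = 0.63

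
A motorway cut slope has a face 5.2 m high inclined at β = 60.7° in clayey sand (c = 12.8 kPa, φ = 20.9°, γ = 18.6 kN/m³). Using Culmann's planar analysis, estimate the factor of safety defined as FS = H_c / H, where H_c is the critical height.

FS = 1.86

H_c = (4c/γ) · sinβ cosφ / [1 − cos(β − φ)]
    = (4·12.8/18.6) · sin60.7°·cos20.9° / [1 − cos39.8°]
    = 2.753 · 0.8147 / 0.2317 = 9.68 m
FS = H_c / H = 9.68 / 5.2 = 1.861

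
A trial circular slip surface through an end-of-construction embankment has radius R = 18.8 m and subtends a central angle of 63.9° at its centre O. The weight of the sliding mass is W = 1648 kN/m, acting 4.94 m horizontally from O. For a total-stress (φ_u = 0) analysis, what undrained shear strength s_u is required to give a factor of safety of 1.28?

FS = s_u·L_a·R / (W·d), so s_u = FS·W·d / (L_a·R).
Arc length L_a = R·θ = 18.8·(63.9°·π/180) = 18.8·1.1153 = 20.97 m
s_u = 1.28·1648·4.94 / (20.97·18.8) = 10420.6 / 394.18 = 26.44 kPa

s_u = 26.4 kPa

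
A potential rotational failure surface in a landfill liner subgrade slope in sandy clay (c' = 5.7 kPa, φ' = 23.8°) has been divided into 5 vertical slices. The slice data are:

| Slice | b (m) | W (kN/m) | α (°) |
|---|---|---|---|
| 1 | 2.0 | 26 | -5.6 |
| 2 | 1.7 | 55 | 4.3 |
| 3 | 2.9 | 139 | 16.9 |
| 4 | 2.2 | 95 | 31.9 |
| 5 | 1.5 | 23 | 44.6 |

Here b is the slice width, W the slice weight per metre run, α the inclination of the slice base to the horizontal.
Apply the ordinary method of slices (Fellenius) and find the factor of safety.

FS = 1.87

Ordinary method of slices: FS = Σ[c'·Δl_i + (W_i cosα_i)·tanφ'] / Σ W_i sinα_i, with Δl_i = b_i / cosα_i.
Slice 1: Δl = 2.0/cos(-5.6°) = 2.010 m; N'_1 = 26·cos(-5.6°) = 25.9; c'Δl = 11.45; W sinα = -2.5
Slice 2: Δl = 1.7/cos4.3° = 1.705 m; N'_2 = 55·cos4.3° = 54.8; c'Δl = 9.72; W sinα = 4.1
Slice 3: Δl = 2.9/cos16.9° = 3.031 m; N'_3 = 139·cos16.9° = 133.0; c'Δl = 17.28; W sinα = 40.4
Slice 4: Δl = 2.2/cos31.9° = 2.591 m; N'_4 = 95·cos31.9° = 80.7; c'Δl = 14.77; W sinα = 50.2
Slice 5: Δl = 1.5/cos44.6° = 2.107 m; N'_5 = 23·cos44.6° = 16.4; c'Δl = 12.01; W sinα = 16.1
Σc'Δl = 65.2 kN/m; ΣN' = 310.7 kN/m; ΣW sinα = 108.3 kN/m
Resisting = 65.2 + 310.7·tan23.8° = 65.2 + 137.1 = 202.3 kN/m
FS = 202.3 / 108.3 = 1.867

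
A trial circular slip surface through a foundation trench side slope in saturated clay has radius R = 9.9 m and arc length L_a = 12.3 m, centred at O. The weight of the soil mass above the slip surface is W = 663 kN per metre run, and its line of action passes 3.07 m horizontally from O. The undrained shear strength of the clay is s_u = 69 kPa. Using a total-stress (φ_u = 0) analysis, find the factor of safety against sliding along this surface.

Taking moments about the centre O, the resisting moment is provided by the undrained shear strength acting along the arc:
M_R = s_u·L_a·R = 69·12.30·9.9 = 8402.1 kN·m/m
M_D = W·d = 663·3.07 = 2035.4 kN·m/m
FS = M_R / M_D = 8402.1 / 2035.4 = 4.128

FS = 4.13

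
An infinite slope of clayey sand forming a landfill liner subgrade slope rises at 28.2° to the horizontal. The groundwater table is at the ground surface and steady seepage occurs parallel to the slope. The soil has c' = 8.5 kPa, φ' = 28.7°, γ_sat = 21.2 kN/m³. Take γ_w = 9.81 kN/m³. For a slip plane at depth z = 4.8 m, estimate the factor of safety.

With seepage parallel to the slope and the water table at the surface, the effective normal stress on the slip plane uses the buoyant unit weight γ' = γ_sat − γ_w while the driving shear stress uses γ_sat:
FS = [c' + γ' z cos²β tanφ'] / [γ_sat z sinβ cosβ]
γ' = 21.2 − 9.81 = 11.39 kN/m³
Numerator = 8.5 + 11.39·4.8·cos²28.2°·tan28.7° = 8.5 + 11.39·4.8·0.7767·0.5475 = 31.748 kPa
Denominator = 21.2·4.8·sin28.2°·cos28.2° = 21.2·4.8·0.4726·0.8813 = 42.379 kPa
FS = 31.748 / 42.379 = 0.749

FS = 0.75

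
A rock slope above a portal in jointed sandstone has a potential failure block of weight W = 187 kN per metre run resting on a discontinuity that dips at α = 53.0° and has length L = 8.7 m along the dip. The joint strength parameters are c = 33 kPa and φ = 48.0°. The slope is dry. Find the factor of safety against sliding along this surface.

Resolving the block weight along and normal to the plane and applying the Mohr–Coulomb strength on the joint:
N' = W cosα = 187·cos53.0° = 112.5 kN/m
Driving force T = W sinα = 187·sin53.0° = 149.3 kN/m
Resisting force R = c·L + N'·tanφ = 33·8.7 + 112.5·tan48.0° = 287.1 + 125.0 = 412.1 kN/m
FS = R / T = 412.1 / 149.3 = 2.759

FS = 2.76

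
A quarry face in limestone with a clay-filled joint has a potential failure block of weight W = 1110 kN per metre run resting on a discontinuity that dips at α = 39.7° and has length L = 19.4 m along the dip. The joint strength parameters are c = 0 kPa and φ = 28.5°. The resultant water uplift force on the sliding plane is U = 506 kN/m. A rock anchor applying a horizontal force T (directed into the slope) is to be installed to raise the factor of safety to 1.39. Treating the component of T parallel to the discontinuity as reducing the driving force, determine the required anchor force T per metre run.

T = 562 kN/m

Resolving forces along and normal to the sliding plane, with the horizontal anchor force T adding T·sinα to the effective normal force and T·cosα acting up the plane against the driving force:
FS = [cL + (W cosα − U + T sinα) tanφ] / [W sinα − T cosα]
Without the anchor: N' = 348.0 kN/m, driving T_d = 709.0 kN/m, resisting R = 0·19.4 + 348.0·tan28.5° = 189.0 kN/m, FS = 0.27.
Setting FS = 1.39 and solving for T:
1.39·(709.0 − T cos39.7°) = 189.0 + T sin39.7°·tan28.5°
T·(sin39.7°·tan28.5° + 1.39·cos39.7°) = 1.39·709.0 − 189.0
T·(0.6388·0.5430 + 1.39·0.7694) = 985.6 − 189.0 = 796.6
T·1.4163 = 796.6
T = 562.4 kN/m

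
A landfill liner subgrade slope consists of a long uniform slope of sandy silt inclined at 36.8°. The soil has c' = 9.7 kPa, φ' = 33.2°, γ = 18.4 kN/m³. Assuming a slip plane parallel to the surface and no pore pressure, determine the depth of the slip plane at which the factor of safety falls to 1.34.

z = 2.36 m

Setting FS = 1.34 in FS = [c' + γz cos²β tanφ'] / [γz sinβ cosβ] and solving for z:
z = c' / [γ cosβ (FS·sinβ − cosβ·tanφ')]
  = 9.7 / [18.4·cos36.8°·(1.34·sin36.8° − cos36.8°·tan33.2°)]
  = 9.7 / [18.4·0.8007·(1.34·0.5990 − 0.8007·0.6544)]
  = 9.7 / 4.1063 = 2.362 m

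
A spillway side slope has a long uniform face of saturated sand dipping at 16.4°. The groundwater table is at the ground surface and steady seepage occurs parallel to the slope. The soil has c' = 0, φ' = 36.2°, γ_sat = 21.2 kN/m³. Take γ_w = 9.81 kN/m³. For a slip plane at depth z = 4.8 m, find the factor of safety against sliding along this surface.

With seepage parallel to the slope and the water table at the surface, the effective normal stress on the slip plane uses the buoyant unit weight γ' = γ_sat − γ_w while the driving shear stress uses γ_sat:
FS = [c' + γ' z cos²β tanφ'] / [γ_sat z sinβ cosβ]
(For c' = 0 this reduces to FS = (γ'/γ_sat)·tanφ'/tanβ.)
γ' = 21.2 − 9.81 = 11.39 kN/m³
Numerator = 0.0 + 11.39·4.8·cos²16.4°·tan36.2° = 0.0 + 11.39·4.8·0.9203·0.7319 = 36.824 kPa
Denominator = 21.2·4.8·sin16.4°·cos16.4° = 21.2·4.8·0.2823·0.9593 = 27.562 kPa
FS = 36.824 / 27.562 = 1.336

FS = 1.34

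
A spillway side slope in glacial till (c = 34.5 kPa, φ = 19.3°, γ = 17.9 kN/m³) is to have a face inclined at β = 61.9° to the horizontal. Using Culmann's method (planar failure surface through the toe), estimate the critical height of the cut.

Culmann's analysis gives the critical failure plane at α_cr = (β + φ)/2 = (61.9 + 19.3)/2 = 40.6°, and the critical height
H_c = (4c/γ) · sinβ cosφ / [1 − cos(β − φ)]
    = (4·34.5/17.9) · sin61.9°·cos19.3° / [1 − cos(42.6°)]
    = 7.709 · 0.8821·0.9438 / [1 − 0.7361]
    = 7.709 · 0.8326 / 0.2639
    = 24.32 m

H_c = 24.32 m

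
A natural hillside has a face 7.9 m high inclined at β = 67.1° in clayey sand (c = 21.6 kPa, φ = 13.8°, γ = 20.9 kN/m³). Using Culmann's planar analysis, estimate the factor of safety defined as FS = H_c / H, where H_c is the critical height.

H_c = (4c/γ) · sinβ cosφ / [1 − cos(β − φ)]
    = (4·21.6/20.9) · sin67.1°·cos13.8° / [1 − cos53.3°]
    = 4.134 · 0.8946 / 0.4024 = 9.19 m
FS = H_c / H = 9.19 / 7.9 = 1.163

FS = 1.16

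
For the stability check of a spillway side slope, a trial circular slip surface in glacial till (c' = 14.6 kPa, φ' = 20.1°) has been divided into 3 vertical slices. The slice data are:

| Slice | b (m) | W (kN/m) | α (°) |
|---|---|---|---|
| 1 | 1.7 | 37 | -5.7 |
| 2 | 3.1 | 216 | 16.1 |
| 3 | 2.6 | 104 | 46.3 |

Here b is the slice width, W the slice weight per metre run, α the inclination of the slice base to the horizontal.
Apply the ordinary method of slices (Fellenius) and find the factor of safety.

Ordinary method of slices: FS = Σ[c'·Δl_i + (W_i cosα_i)·tanφ'] / Σ W_i sinα_i, with Δl_i = b_i / cosα_i.
Slice 1: Δl = 1.7/cos(-5.7°) = 1.708 m; N'_1 = 37·cos(-5.7°) = 36.8; c'Δl = 24.94; W sinα = -3.7
Slice 2: Δl = 3.1/cos16.1° = 3.227 m; N'_2 = 216·cos16.1° = 207.5; c'Δl = 47.11; W sinα = 59.9
Slice 3: Δl = 2.6/cos46.3° = 3.763 m; N'_3 = 104·cos46.3° = 71.9; c'Δl = 54.94; W sinα = 75.2
Σc'Δl = 127.0 kN/m; ΣN' = 316.2 kN/m; ΣW sinα = 131.4 kN/m
Resisting = 127.0 + 316.2·tan20.1° = 127.0 + 115.7 = 242.7 kN/m
FS = 242.7 / 131.4 = 1.847

FS = 1.85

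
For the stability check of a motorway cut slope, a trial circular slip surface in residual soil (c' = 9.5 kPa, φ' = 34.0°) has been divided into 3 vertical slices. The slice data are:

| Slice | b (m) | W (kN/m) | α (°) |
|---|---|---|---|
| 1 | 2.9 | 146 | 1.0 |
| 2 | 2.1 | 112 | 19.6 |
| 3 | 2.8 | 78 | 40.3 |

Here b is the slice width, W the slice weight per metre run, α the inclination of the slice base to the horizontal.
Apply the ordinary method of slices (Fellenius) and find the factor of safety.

FS = 3.24

Ordinary method of slices: FS = Σ[c'·Δl_i + (W_i cosα_i)·tanφ'] / Σ W_i sinα_i, with Δl_i = b_i / cosα_i.
Slice 1: Δl = 2.9/cos1.0° = 2.900 m; N'_1 = 146·cos1.0° = 146.0; c'Δl = 27.55; W sinα = 2.5
Slice 2: Δl = 2.1/cos19.6° = 2.229 m; N'_2 = 112·cos19.6° = 105.5; c'Δl = 21.18; W sinα = 37.6
Slice 3: Δl = 2.8/cos40.3° = 3.671 m; N'_3 = 78·cos40.3° = 59.5; c'Δl = 34.88; W sinα = 50.4
Σc'Δl = 83.6 kN/m; ΣN' = 311.0 kN/m; ΣW sinα = 90.6 kN/m
Resisting = 83.6 + 311.0·tan34.0° = 83.6 + 209.8 = 293.4 kN/m
FS = 293.4 / 90.6 = 3.239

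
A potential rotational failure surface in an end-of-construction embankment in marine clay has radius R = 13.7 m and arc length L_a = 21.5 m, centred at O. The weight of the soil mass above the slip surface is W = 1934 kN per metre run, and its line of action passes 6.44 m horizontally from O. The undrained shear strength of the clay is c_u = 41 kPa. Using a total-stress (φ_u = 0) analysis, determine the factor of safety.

FS = 0.97

Taking moments about the centre O, the resisting moment is provided by the undrained shear strength acting along the arc:
M_R = c_u·L_a·R = 41·21.50·13.7 = 12076.5 kN·m/m
M_D = W·d = 1934·6.44 = 12455.0 kN·m/m
FS = M_R / M_D = 12076.5 / 12455.0 = 0.970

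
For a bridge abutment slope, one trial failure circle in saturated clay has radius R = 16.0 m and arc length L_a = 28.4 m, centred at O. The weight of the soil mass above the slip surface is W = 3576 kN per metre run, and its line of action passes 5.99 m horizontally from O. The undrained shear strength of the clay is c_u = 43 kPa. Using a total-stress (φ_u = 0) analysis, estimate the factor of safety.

FS = 0.91

Taking moments about the centre O, the resisting moment is provided by the undrained shear strength acting along the arc:
M_R = c_u·L_a·R = 43·28.40·16.0 = 19539.2 kN·m/m
M_D = W·d = 3576·5.99 = 21420.2 kN·m/m
FS = M_R / M_D = 19539.2 / 21420.2 = 0.912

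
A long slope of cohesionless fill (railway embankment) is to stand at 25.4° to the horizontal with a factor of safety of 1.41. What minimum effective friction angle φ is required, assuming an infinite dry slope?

FS = tanφ/tanβ ⇒ tanφ = FS · tanβ = 1.41 · tan25.4° = 0.6695
φ = arctan(0.6695) = 33.80°

φ = 33.8°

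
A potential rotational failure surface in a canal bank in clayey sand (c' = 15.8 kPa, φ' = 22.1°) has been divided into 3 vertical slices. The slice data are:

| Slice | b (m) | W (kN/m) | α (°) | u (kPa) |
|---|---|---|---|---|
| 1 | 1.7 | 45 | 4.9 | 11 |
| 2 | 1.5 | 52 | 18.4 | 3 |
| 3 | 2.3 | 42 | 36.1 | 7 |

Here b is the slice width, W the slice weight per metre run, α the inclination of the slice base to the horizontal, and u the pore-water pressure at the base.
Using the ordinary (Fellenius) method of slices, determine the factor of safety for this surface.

FS = 2.92

Ordinary method of slices: FS = Σ[c'·Δl_i + (W_i cosα_i − u_i·Δl_i)·tanφ'] / Σ W_i sinα_i, with Δl_i = b_i / cosα_i.
Slice 1: Δl = 1.7/cos4.9° = 1.706 m; N'_1 = 45·cos4.9° − 11·1.706 = 26.1; c'Δl = 26.96; W sinα = 3.8
Slice 2: Δl = 1.5/cos18.4° = 1.581 m; N'_2 = 52·cos18.4° − 3·1.581 = 44.6; c'Δl = 24.98; W sinα = 16.4
Slice 3: Δl = 2.3/cos36.1° = 2.847 m; N'_3 = 42·cos36.1° − 7·2.847 = 14.0; c'Δl = 44.98; W sinα = 24.7
Σc'Δl = 96.9 kN/m; ΣN' = 84.7 kN/m; ΣW sinα = 45.0 kN/m
Resisting = 96.9 + 84.7·tan22.1° = 96.9 + 34.4 = 131.3 kN/m
FS = 131.3 / 45.0 = 2.917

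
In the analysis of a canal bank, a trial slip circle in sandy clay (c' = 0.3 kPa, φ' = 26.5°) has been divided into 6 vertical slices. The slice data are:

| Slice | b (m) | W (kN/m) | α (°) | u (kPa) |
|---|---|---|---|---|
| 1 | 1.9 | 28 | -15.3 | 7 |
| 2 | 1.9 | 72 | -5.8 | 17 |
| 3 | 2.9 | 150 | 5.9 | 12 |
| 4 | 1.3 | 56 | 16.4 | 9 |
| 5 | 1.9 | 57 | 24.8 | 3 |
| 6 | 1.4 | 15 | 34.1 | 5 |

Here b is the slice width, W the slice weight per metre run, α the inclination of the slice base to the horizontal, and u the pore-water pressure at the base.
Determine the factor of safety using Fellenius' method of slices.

Ordinary method of slices: FS = Σ[c'·Δl_i + (W_i cosα_i − u_i·Δl_i)·tanφ'] / Σ W_i sinα_i, with Δl_i = b_i / cosα_i.
Slice 1: Δl = 1.9/cos(-15.3°) = 1.970 m; N'_1 = 28·cos(-15.3°) − 7·1.970 = 13.2; c'Δl = 0.59; W sinα = -7.4
Slice 2: Δl = 1.9/cos(-5.8°) = 1.910 m; N'_2 = 72·cos(-5.8°) − 17·1.910 = 39.2; c'Δl = 0.57; W sinα = -7.3
Slice 3: Δl = 2.9/cos5.9° = 2.915 m; N'_3 = 150·cos5.9° − 12·2.915 = 114.2; c'Δl = 0.87; W sinα = 15.4
Slice 4: Δl = 1.3/cos16.4° = 1.355 m; N'_4 = 56·cos16.4° − 9·1.355 = 41.5; c'Δl = 0.41; W sinα = 15.8
Slice 5: Δl = 1.9/cos24.8° = 2.093 m; N'_5 = 57·cos24.8° − 3·2.093 = 45.5; c'Δl = 0.63; W sinα = 23.9
Slice 6: Δl = 1.4/cos34.1° = 1.691 m; N'_6 = 15·cos34.1° − 5·1.691 = 4.0; c'Δl = 0.51; W sinα = 8.4
Σc'Δl = 3.6 kN/m; ΣN' = 257.6 kN/m; ΣW sinα = 48.9 kN/m
Resisting = 3.6 + 257.6·tan26.5° = 3.6 + 128.4 = 132.0 kN/m
FS = 132.0 / 48.9 = 2.700

FS = 2.70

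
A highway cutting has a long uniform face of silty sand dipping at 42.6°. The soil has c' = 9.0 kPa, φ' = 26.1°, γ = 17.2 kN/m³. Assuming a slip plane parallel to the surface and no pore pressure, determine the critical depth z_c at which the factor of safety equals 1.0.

Setting FS = 1.00 in FS = [c' + γz cos²β tanφ'] / [γz sinβ cosβ] and solving for z:
z = c' / [γ cosβ (FS·sinβ − cosβ·tanφ')]
  = 9.0 / [17.2·cos42.6°·(1.00·sin42.6° − cos42.6°·tan26.1°)]
  = 9.0 / [17.2·0.7361·(1.00·0.6769 − 0.7361·0.4899)]
  = 9.0 / 4.0042 = 2.248 m

z_c = 2.25 m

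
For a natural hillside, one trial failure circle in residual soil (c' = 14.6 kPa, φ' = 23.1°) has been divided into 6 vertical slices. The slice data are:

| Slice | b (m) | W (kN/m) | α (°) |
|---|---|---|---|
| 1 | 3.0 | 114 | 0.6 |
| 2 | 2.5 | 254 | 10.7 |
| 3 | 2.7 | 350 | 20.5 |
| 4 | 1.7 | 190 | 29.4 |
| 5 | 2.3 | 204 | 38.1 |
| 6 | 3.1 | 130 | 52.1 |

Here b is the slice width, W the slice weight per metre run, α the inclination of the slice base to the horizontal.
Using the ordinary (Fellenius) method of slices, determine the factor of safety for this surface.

Ordinary method of slices: FS = Σ[c'·Δl_i + (W_i cosα_i)·tanφ'] / Σ W_i sinα_i, with Δl_i = b_i / cosα_i.
Slice 1: Δl = 3.0/cos0.6° = 3.000 m; N'_1 = 114·cos0.6° = 114.0; c'Δl = 43.80; W sinα = 1.2
Slice 2: Δl = 2.5/cos10.7° = 2.544 m; N'_2 = 254·cos10.7° = 249.6; c'Δl = 37.15; W sinα = 47.2
Slice 3: Δl = 2.7/cos20.5° = 2.883 m; N'_3 = 350·cos20.5° = 327.8; c'Δl = 42.09; W sinα = 122.6
Slice 4: Δl = 1.7/cos29.4° = 1.951 m; N'_4 = 190·cos29.4° = 165.5; c'Δl = 28.49; W sinα = 93.3
Slice 5: Δl = 2.3/cos38.1° = 2.923 m; N'_5 = 204·cos38.1° = 160.5; c'Δl = 42.67; W sinα = 125.9
Slice 6: Δl = 3.1/cos52.1° = 5.047 m; N'_6 = 130·cos52.1° = 79.9; c'Δl = 73.68; W sinα = 102.6
Σc'Δl = 267.9 kN/m; ΣN' = 1097.3 kN/m; ΣW sinα = 492.7 kN/m
Resisting = 267.9 + 1097.3·tan23.1° = 267.9 + 468.1 = 735.9 kN/m
FS = 735.9 / 492.7 = 1.494

FS = 1.49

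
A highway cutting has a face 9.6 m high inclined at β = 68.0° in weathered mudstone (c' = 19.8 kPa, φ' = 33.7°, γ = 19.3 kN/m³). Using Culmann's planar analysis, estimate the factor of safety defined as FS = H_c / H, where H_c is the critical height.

H_c = (4c'/γ) · sinβ cosφ' / [1 − cos(β − φ')]
    = (4·19.8/19.3) · sin68.0°·cos33.7° / [1 − cos34.3°]
    = 4.104 · 0.7714 / 0.1739 = 18.20 m
FS = H_c / H = 18.20 / 9.6 = 1.896

FS = 1.90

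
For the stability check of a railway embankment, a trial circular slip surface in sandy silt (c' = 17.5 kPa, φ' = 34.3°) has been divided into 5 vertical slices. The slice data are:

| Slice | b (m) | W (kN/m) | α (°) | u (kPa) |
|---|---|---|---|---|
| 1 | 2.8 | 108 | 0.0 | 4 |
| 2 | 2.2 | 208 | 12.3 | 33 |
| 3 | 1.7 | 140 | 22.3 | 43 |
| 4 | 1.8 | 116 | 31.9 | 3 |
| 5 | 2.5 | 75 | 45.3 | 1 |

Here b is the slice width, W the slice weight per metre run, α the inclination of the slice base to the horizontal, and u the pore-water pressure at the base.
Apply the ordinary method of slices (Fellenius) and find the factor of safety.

Ordinary method of slices: FS = Σ[c'·Δl_i + (W_i cosα_i − u_i·Δl_i)·tanφ'] / Σ W_i sinα_i, with Δl_i = b_i / cosα_i.
Slice 1: Δl = 2.8/cos0.0° = 2.800 m; N'_1 = 108·cos0.0° − 4·2.800 = 96.8; c'Δl = 49.00; W sinα = 0.0
Slice 2: Δl = 2.2/cos12.3° = 2.252 m; N'_2 = 208·cos12.3° − 33·2.252 = 128.9; c'Δl = 39.40; W sinα = 44.3
Slice 3: Δl = 1.7/cos22.3° = 1.837 m; N'_3 = 140·cos22.3° − 43·1.837 = 50.5; c'Δl = 32.15; W sinα = 53.1
Slice 4: Δl = 1.8/cos31.9° = 2.120 m; N'_4 = 116·cos31.9° − 3·2.120 = 92.1; c'Δl = 37.10; W sinα = 61.3
Slice 5: Δl = 2.5/cos45.3° = 3.554 m; N'_5 = 75·cos45.3° − 1·3.554 = 49.2; c'Δl = 62.20; W sinα = 53.3
Σc'Δl = 219.9 kN/m; ΣN' = 417.6 kN/m; ΣW sinα = 212.0 kN/m
Resisting = 219.9 + 417.6·tan34.3° = 219.9 + 284.8 = 504.7 kN/m
FS = 504.7 / 212.0 = 2.380

FS = 2.38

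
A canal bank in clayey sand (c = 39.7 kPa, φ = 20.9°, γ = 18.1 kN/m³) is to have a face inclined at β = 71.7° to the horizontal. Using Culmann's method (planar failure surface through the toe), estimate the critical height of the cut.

H_c = 21.15 m

Culmann's analysis gives the critical failure plane at α_cr = (β + φ)/2 = (71.7 + 20.9)/2 = 46.3°, and the critical height
H_c = (4c/γ) · sinβ cosφ / [1 − cos(β − φ)]
    = (4·39.7/18.1) · sin71.7°·cos20.9° / [1 − cos(50.8°)]
    = 8.773 · 0.9494·0.9342 / [1 − 0.6320]
    = 8.773 · 0.8870 / 0.3680
    = 21.15 m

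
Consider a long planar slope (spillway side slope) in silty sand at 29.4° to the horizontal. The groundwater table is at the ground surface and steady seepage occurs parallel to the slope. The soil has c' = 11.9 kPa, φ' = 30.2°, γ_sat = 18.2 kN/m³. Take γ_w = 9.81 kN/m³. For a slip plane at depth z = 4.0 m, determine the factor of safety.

FS = 0.86

With seepage parallel to the slope and the water table at the surface, the effective normal stress on the slip plane uses the buoyant unit weight γ' = γ_sat − γ_w while the driving shear stress uses γ_sat:
FS = [c' + γ' z cos²β tanφ'] / [γ_sat z sinβ cosβ]
γ' = 18.2 − 9.81 = 8.39 kN/m³
Numerator = 11.9 + 8.39·4.0·cos²29.4°·tan30.2° = 11.9 + 8.39·4.0·0.7590·0.5820 = 26.725 kPa
Denominator = 18.2·4.0·sin29.4°·cos29.4° = 18.2·4.0·0.4909·0.8712 = 31.135 kPa
FS = 26.725 / 31.135 = 0.858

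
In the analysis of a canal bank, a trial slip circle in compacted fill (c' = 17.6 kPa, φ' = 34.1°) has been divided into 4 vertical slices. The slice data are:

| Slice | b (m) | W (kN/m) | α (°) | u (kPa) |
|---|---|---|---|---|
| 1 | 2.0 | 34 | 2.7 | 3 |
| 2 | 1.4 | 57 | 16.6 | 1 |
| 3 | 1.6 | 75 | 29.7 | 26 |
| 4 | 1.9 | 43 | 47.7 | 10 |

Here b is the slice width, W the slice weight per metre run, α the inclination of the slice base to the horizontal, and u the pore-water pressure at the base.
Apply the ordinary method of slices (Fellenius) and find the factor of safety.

FS = 2.42

Ordinary method of slices: FS = Σ[c'·Δl_i + (W_i cosα_i − u_i·Δl_i)·tanφ'] / Σ W_i sinα_i, with Δl_i = b_i / cosα_i.
Slice 1: Δl = 2.0/cos2.7° = 2.002 m; N'_1 = 34·cos2.7° − 3·2.002 = 28.0; c'Δl = 35.24; W sinα = 1.6
Slice 2: Δl = 1.4/cos16.6° = 1.461 m; N'_2 = 57·cos16.6° − 1·1.461 = 53.2; c'Δl = 25.71; W sinα = 16.3
Slice 3: Δl = 1.6/cos29.7° = 1.842 m; N'_3 = 75·cos29.7° − 26·1.842 = 17.3; c'Δl = 32.42; W sinα = 37.2
Slice 4: Δl = 1.9/cos47.7° = 2.823 m; N'_4 = 43·cos47.7° − 10·2.823 = 0.7; c'Δl = 49.69; W sinα = 31.8
Σc'Δl = 143.1 kN/m; ΣN' = 99.1 kN/m; ΣW sinα = 86.8 kN/m
Resisting = 143.1 + 99.1·tan34.1° = 143.1 + 67.1 = 210.1 kN/m
FS = 210.1 / 86.8 = 2.420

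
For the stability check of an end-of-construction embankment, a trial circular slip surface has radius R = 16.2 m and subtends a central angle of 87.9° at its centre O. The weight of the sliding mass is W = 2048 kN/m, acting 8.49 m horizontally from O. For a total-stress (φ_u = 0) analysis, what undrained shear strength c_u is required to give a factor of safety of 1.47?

c_u = 63.5 kPa

FS = c_u·L_a·R / (W·d), so c_u = FS·W·d / (L_a·R).
Arc length L_a = R·θ = 16.2·(87.9°·π/180) = 16.2·1.5341 = 24.85 m
c_u = 1.47·2048·8.49 / (24.85·16.2) = 25559.7 / 402.62 = 63.48 kPa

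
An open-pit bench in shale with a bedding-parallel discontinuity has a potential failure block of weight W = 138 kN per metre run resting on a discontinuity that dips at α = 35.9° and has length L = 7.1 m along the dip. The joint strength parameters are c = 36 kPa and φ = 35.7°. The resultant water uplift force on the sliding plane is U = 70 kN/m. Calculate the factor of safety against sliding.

Resolving the block weight along and normal to the plane and applying the Mohr–Coulomb strength on the joint:
N' = W cosα − U = 138·cos35.9° − 70 = 41.8 kN/m
Driving force T = W sinα = 138·sin35.9° = 80.9 kN/m
Resisting force R = c·L + N'·tanφ = 36·7.1 + 41.8·tan35.7° = 255.6 + 30.0 = 285.6 kN/m
FS = R / T = 285.6 / 80.9 = 3.530

FS = 3.53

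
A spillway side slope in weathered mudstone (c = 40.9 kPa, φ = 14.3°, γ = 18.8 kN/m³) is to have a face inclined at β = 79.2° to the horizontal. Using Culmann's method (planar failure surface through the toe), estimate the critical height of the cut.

H_c = 14.39 m

Culmann's analysis gives the critical failure plane at α_cr = (β + φ)/2 = (79.2 + 14.3)/2 = 46.8°, and the critical height
H_c = (4c/γ) · sinβ cosφ / [1 − cos(β − φ)]
    = (4·40.9/18.8) · sin79.2°·cos14.3° / [1 − cos(64.9°)]
    = 8.702 · 0.9823·0.9690 / [1 − 0.4242]
    = 8.702 · 0.9519 / 0.5758
    = 14.39 m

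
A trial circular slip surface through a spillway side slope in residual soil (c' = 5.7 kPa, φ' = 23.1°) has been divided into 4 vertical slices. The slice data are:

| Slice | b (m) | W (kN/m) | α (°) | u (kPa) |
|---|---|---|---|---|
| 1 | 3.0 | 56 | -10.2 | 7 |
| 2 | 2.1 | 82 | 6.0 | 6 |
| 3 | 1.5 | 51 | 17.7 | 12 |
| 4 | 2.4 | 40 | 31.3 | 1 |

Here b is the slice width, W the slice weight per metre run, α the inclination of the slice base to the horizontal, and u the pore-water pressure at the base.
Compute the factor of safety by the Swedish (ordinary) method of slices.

FS = 3.56

Ordinary method of slices: FS = Σ[c'·Δl_i + (W_i cosα_i − u_i·Δl_i)·tanφ'] / Σ W_i sinα_i, with Δl_i = b_i / cosα_i.
Slice 1: Δl = 3.0/cos(-10.2°) = 3.048 m; N'_1 = 56·cos(-10.2°) − 7·3.048 = 33.8; c'Δl = 17.37; W sinα = -9.9
Slice 2: Δl = 2.1/cos6.0° = 2.112 m; N'_2 = 82·cos6.0° − 6·2.112 = 68.9; c'Δl = 12.04; W sinα = 8.6
Slice 3: Δl = 1.5/cos17.7° = 1.575 m; N'_3 = 51·cos17.7° − 12·1.575 = 29.7; c'Δl = 8.97; W sinα = 15.5
Slice 4: Δl = 2.4/cos31.3° = 2.809 m; N'_4 = 40·cos31.3° − 1·2.809 = 31.4; c'Δl = 16.01; W sinα = 20.8
Σc'Δl = 54.4 kN/m; ΣN' = 163.7 kN/m; ΣW sinα = 34.9 kN/m
Resisting = 54.4 + 163.7·tan23.1° = 54.4 + 69.8 = 124.2 kN/m
FS = 124.2 / 34.9 = 3.555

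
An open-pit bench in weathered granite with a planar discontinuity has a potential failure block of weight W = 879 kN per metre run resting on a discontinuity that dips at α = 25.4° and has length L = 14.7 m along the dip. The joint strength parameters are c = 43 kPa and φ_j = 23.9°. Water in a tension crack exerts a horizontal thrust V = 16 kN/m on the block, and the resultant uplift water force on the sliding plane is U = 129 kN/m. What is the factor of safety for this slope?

Resolving the block weight along and normal to the plane and applying the Mohr–Coulomb strength on the joint:
N' = W cosα − U − V sinα = 879·cos25.4° − 129 − 16·sin25.4° = 658.2 kN/m
Driving force T = W sinα + V cosα = 879·sin25.4° + 16·cos25.4° = 391.5 kN/m
Resisting force R = c·L + N'·tanφ_j = 43·14.7 + 658.2·tan23.9° = 632.1 + 291.7 = 923.8 kN/m
FS = R / T = 923.8 / 391.5 = 2.360

FS = 2.36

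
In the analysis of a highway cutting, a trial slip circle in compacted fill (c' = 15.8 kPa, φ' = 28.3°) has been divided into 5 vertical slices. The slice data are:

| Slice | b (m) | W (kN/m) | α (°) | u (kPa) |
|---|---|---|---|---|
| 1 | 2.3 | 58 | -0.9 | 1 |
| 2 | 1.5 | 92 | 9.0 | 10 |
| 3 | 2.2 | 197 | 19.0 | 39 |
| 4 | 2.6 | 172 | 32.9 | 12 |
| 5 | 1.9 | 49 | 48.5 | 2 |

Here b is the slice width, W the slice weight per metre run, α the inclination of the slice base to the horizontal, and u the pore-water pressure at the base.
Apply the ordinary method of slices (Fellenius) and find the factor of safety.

Ordinary method of slices: FS = Σ[c'·Δl_i + (W_i cosα_i − u_i·Δl_i)·tanφ'] / Σ W_i sinα_i, with Δl_i = b_i / cosα_i.
Slice 1: Δl = 2.3/cos(-0.9°) = 2.300 m; N'_1 = 58·cos(-0.9°) − 1·2.300 = 55.7; c'Δl = 36.34; W sinα = -0.9
Slice 2: Δl = 1.5/cos9.0° = 1.519 m; N'_2 = 92·cos9.0° − 10·1.519 = 75.7; c'Δl = 24.00; W sinα = 14.4
Slice 3: Δl = 2.2/cos19.0° = 2.327 m; N'_3 = 197·cos19.0° − 39·2.327 = 95.5; c'Δl = 36.76; W sinα = 64.1
Slice 4: Δl = 2.6/cos32.9° = 3.097 m; N'_4 = 172·cos32.9° − 12·3.097 = 107.3; c'Δl = 48.93; W sinα = 93.4
Slice 5: Δl = 1.9/cos48.5° = 2.867 m; N'_5 = 49·cos48.5° − 2·2.867 = 26.7; c'Δl = 45.30; W sinα = 36.7
Σc'Δl = 191.3 kN/m; ΣN' = 360.9 kN/m; ΣW sinα = 207.7 kN/m
Resisting = 191.3 + 360.9·tan28.3° = 191.3 + 194.3 = 385.7 kN/m
FS = 385.7 / 207.7 = 1.856

FS = 1.86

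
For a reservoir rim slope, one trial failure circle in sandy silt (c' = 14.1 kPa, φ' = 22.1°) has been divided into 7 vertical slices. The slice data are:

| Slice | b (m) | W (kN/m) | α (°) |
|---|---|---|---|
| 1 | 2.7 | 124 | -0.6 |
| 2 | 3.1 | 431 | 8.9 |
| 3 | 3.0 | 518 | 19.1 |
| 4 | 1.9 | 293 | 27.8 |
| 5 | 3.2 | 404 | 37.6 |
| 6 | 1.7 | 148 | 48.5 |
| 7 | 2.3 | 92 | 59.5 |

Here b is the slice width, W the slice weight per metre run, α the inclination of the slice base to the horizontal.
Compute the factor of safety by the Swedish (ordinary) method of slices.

Ordinary method of slices: FS = Σ[c'·Δl_i + (W_i cosα_i)·tanφ'] / Σ W_i sinα_i, with Δl_i = b_i / cosα_i.
Slice 1: Δl = 2.7/cos(-0.6°) = 2.700 m; N'_1 = 124·cos(-0.6°) = 124.0; c'Δl = 38.07; W sinα = -1.3
Slice 2: Δl = 3.1/cos8.9° = 3.138 m; N'_2 = 431·cos8.9° = 425.8; c'Δl = 44.24; W sinα = 66.7
Slice 3: Δl = 3.0/cos19.1° = 3.175 m; N'_3 = 518·cos19.1° = 489.5; c'Δl = 44.76; W sinα = 169.5
Slice 4: Δl = 1.9/cos27.8° = 2.148 m; N'_4 = 293·cos27.8° = 259.2; c'Δl = 30.29; W sinα = 136.7
Slice 5: Δl = 3.2/cos37.6° = 4.039 m; N'_5 = 404·cos37.6° = 320.1; c'Δl = 56.95; W sinα = 246.5
Slice 6: Δl = 1.7/cos48.5° = 2.566 m; N'_6 = 148·cos48.5° = 98.1; c'Δl = 36.17; W sinα = 110.8
Slice 7: Δl = 2.3/cos59.5° = 4.532 m; N'_7 = 92·cos59.5° = 46.7; c'Δl = 63.90; W sinα = 79.3
Σc'Δl = 314.4 kN/m; ΣN' = 1763.3 kN/m; ΣW sinα = 808.1 kN/m
Resisting = 314.4 + 1763.3·tan22.1° = 314.4 + 716.0 = 1030.4 kN/m
FS = 1030.4 / 808.1 = 1.275

FS = 1.28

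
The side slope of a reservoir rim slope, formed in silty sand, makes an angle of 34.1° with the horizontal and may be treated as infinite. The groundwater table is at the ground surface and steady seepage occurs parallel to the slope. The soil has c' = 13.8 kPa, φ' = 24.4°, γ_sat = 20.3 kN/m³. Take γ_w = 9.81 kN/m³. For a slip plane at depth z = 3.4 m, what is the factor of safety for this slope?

FS = 0.78

With seepage parallel to the slope and the water table at the surface, the effective normal stress on the slip plane uses the buoyant unit weight γ' = γ_sat − γ_w while the driving shear stress uses γ_sat:
FS = [c' + γ' z cos²β tanφ'] / [γ_sat z sinβ cosβ]
γ' = 20.3 − 9.81 = 10.49 kN/m³
Numerator = 13.8 + 10.49·3.4·cos²34.1°·tan24.4° = 13.8 + 10.49·3.4·0.6857·0.4536 = 24.894 kPa
Denominator = 20.3·3.4·sin34.1°·cos34.1° = 20.3·3.4·0.5606·0.8281 = 32.042 kPa
FS = 24.894 / 32.042 = 0.777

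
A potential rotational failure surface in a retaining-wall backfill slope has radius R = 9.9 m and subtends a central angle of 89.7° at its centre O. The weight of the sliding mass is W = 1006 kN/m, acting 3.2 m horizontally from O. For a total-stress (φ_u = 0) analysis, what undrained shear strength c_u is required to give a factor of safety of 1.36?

c_u = 28.5 kPa

FS = c_u·L_a·R / (W·d), so c_u = FS·W·d / (L_a·R).
Arc length L_a = R·θ = 9.9·(89.7°·π/180) = 9.9·1.5656 = 15.50 m
c_u = 1.36·1006·3.2 / (15.50·9.9) = 4378.1 / 153.44 = 28.53 kPa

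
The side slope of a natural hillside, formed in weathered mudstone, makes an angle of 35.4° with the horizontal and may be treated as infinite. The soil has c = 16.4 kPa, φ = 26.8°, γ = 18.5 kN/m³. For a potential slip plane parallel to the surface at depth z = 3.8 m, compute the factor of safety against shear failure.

FS = 1.20

For an infinite slope with a slip plane parallel to the surface (no pore pressure): FS = [c + γz cos²β tanφ] / [γz sinβ cosβ].
γz = 18.5·3.8 = 70.30 kN/m²
Numerator = 16.4 + 70.30·cos²35.4°·tan26.8° = 16.4 + 70.30·0.6644·0.5051 = 39.995 kPa
Denominator = 70.30·sin35.4°·cos35.4° = 70.30·0.5793·0.8151 = 33.195 kPa
FS = 39.995 / 33.195 = 1.205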